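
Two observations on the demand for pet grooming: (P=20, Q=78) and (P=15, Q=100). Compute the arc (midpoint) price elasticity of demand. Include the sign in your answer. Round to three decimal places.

ΔQ = 100 − 78 = 22; ΔP = 15 − 20 = -5.
Midpoints: P̄ = 17.50, Q̄ = 89.0.
ε = (ΔQ/ΔP)(P̄/Q̄) = (22/-5)(17.50/89.0).

-0.865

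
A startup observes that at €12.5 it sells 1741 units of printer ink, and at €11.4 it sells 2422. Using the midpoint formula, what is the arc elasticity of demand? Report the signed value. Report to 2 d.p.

-3.55

ΔQ = 2422 − 1741 = 681; ΔP = 11.4 − 12.5 = -1.1.
Midpoints: P̄ = 11.95, Q̄ = 2081.5.
ε = (ΔQ/ΔP)(P̄/Q̄) = (681/-1.1)(11.95/2081.5).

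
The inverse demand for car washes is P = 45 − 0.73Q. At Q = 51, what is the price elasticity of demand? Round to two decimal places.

-0.21

At Q = 51, P = 45 − 0.73(51) = 7.77.
dP/dQ = −0.73, so dQ/dP = 1/(−0.73) = -1.370.
ε = (dQ/dP)(P/Q) = (-1.370)(7.77/51).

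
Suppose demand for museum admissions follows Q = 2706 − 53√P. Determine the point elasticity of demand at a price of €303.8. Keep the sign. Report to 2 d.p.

At P = 303.8, Q = 1782.217.
dQ/dP = −53/(2√P) = -1.520.
ε = (dQ/dP)(P/Q) = (-1.520)(303.8/1782.217).

-0.26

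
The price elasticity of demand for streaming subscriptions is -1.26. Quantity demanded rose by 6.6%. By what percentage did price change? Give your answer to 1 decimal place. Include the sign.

%ΔP ≈ %ΔQ / ε = (6.6%)/(-1.26) = -5.24%.

-5.2%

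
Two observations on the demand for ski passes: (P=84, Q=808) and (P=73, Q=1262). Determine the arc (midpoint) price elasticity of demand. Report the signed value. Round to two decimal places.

ΔQ = 1262 − 808 = 454; ΔP = 73 − 84 = -11.
Midpoints: P̄ = 78.50, Q̄ = 1035.0.
ε = (ΔQ/ΔP)(P̄/Q̄) = (454/-11)(78.50/1035.0).

-3.13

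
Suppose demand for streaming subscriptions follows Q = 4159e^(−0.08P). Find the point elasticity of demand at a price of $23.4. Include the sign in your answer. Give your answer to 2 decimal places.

-1.87

At P = 23.4, Q = 639.720.
dQ/dP = −0.08·4159e^(−0.08P) = −0.08Q = -51.178.
ε = (dQ/dP)(P/Q) = (-51.178)(23.4/639.720).
|ε| > 1, so demand is elastic at this price.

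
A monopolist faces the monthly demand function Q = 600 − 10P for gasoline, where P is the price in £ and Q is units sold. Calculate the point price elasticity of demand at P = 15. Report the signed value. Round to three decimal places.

At P = 15, Q = 450.
dQ/dP = −10.
ε = (dQ/dP)(P/Q) = (-10)(15/450).
|ε| < 1, so demand is inelastic at this price.

-0.333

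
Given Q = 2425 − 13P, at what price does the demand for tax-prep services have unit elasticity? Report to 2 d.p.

For linear demand Q = a − bP, ε = −bP/(a − bP). |ε| = 1 when bP = a − bP, i.e. P = a/(2b).
P = 2425/(2·13) = 2425/26 = 93.2692.

93.27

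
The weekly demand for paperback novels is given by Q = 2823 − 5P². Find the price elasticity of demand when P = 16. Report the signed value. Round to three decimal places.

At P = 16, Q = 1543.
dQ/dP = −10P = -160.
ε = (dQ/dP)(P/Q) = (-160)(16/1543).
|ε| > 1, so demand is elastic at this price.

-1.659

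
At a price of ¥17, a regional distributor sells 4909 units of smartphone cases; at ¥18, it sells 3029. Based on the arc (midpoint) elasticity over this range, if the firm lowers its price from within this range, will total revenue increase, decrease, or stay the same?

Arc ε = (-1880/1)(17.50/3969.0) ≈ -8.289.
|ε| = 8.29 > 1, so demand is elastic. A price cut therefore raises total revenue.

increase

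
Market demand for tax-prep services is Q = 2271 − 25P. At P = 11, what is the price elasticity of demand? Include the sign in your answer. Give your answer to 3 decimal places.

At P = 11, Q = 1996.
dQ/dP = −25.
ε = (dQ/dP)(P/Q) = (-25)(11/1996).

-0.138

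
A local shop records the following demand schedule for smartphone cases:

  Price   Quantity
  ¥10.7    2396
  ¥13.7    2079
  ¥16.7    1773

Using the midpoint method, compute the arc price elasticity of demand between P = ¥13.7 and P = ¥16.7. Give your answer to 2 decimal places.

-0.80

At P = 13.7, Q = 2079; at P = 16.7, Q = 1773.
ΔQ = -306, ΔP = 3.0. Midpoints: P̄ = 15.20, Q̄ = 1926.0.
ε = (ΔQ/ΔP)(P̄/Q̄) = (-306/3.0)(15.20/1926.0).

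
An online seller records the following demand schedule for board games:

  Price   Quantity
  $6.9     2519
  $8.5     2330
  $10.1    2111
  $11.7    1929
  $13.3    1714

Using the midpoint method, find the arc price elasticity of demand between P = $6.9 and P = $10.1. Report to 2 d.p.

At P = 6.9, Q = 2519; at P = 10.1, Q = 2111.
ΔQ = -408, ΔP = 3.2. Midpoints: P̄ = 8.50, Q̄ = 2315.0.
ε = (ΔQ/ΔP)(P̄/Q̄) = (-408/3.2)(8.50/2315.0).

-0.47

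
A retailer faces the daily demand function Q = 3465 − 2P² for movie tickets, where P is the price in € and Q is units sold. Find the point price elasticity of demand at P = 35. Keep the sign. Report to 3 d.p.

At P = 35, Q = 1015.
dQ/dP = −4P = -140.
ε = (dQ/dP)(P/Q) = (-140)(35/1015).

-4.828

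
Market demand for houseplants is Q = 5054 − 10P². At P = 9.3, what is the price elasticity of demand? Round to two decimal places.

At P = 9.3, Q = 4189.100.
dQ/dP = −20P = -186.
ε = (dQ/dP)(P/Q) = (-186)(9.3/4189.100).

-0.41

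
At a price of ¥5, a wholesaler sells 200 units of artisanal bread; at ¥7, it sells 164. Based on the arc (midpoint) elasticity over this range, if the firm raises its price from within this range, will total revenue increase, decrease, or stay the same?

increase

Arc ε = (-36/2)(6.00/182.0) ≈ -0.593.
|ε| = 0.59 < 1, so demand is inelastic. A price rise therefore raises total revenue.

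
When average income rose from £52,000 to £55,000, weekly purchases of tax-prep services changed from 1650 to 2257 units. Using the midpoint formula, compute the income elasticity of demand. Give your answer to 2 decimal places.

5.54

ΔQ = 607, ΔI = 3000. Midpoints: Ī = 53,500, Q̄ = 1953.5.
ε_I = (ΔQ/ΔI)(Ī/Q̄) = (607/3000)(53500/1953.5).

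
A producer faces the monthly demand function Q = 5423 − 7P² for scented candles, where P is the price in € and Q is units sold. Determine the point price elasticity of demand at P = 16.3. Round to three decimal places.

-1.044

At P = 16.3, Q = 3563.170.
dQ/dP = −14P = -228.200.
ε = (dQ/dP)(P/Q) = (-228.200)(16.3/3563.170).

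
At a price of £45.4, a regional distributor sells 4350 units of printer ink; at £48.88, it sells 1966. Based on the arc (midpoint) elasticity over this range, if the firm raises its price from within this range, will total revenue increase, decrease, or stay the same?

decrease

Arc ε = (-2384/3.48)(47.14/3158.0) ≈ -10.226.
|ε| = 10.23 > 1, so demand is elastic. A price rise therefore reduces total revenue.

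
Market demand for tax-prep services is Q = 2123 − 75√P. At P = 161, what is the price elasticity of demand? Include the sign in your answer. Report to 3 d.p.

-0.406

At P = 161, Q = 1171.357.
dQ/dP = −75/(2√P) = -2.955.
ε = (dQ/dP)(P/Q) = (-2.955)(161/1171.357).
|ε| < 1, so demand is inelastic at this price.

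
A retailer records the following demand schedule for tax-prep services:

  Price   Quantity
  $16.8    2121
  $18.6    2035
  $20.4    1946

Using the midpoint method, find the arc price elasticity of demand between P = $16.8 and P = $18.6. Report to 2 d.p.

-0.41

At P = 16.8, Q = 2121; at P = 18.6, Q = 2035.
ΔQ = -86, ΔP = 1.8. Midpoints: P̄ = 17.70, Q̄ = 2078.0.
ε = (ΔQ/ΔP)(P̄/Q̄) = (-86/1.8)(17.70/2078.0).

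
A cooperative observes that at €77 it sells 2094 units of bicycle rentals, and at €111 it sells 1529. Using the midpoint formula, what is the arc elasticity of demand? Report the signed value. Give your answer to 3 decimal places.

-0.862

ΔQ = 1529 − 2094 = -565; ΔP = 111 − 77 = 34.
Midpoints: P̄ = 94.00, Q̄ = 1811.5.
ε = (ΔQ/ΔP)(P̄/Q̄) = (-565/34)(94.00/1811.5).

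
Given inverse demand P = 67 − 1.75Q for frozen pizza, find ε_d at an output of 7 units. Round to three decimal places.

-4.469

At Q = 7, P = 67 − 1.75(7) = 54.75.
dP/dQ = −1.75, so dQ/dP = 1/(−1.75) = -0.571.
ε = (dQ/dP)(P/Q) = (-0.571)(54.75/7).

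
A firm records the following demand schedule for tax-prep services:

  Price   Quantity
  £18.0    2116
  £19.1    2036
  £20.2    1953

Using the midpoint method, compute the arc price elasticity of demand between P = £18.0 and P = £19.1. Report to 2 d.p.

At P = 18.0, Q = 2116; at P = 19.1, Q = 2036.
ΔQ = -80, ΔP = 1.1. Midpoints: P̄ = 18.55, Q̄ = 2076.0.
ε = (ΔQ/ΔP)(P̄/Q̄) = (-80/1.1)(18.55/2076.0).

-0.65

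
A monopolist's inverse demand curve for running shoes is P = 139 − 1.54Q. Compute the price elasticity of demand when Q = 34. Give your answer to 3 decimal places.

At Q = 34, P = 139 − 1.54(34) = 86.64.
dP/dQ = −1.54, so dQ/dP = 1/(−1.54) = -0.649.
ε = (dQ/dP)(P/Q) = (-0.649)(86.64/34).

-1.655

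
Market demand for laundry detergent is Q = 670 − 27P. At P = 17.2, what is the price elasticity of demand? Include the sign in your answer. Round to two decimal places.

At P = 17.2, Q = 205.600.
dQ/dP = −27.
ε = (dQ/dP)(P/Q) = (-27)(17.2/205.600).

-2.26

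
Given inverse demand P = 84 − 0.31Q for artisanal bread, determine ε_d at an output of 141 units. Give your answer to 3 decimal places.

At Q = 141, P = 84 − 0.31(141) = 40.29.
dP/dQ = −0.31, so dQ/dP = 1/(−0.31) = -3.226.
ε = (dQ/dP)(P/Q) = (-3.226)(40.29/141).

-0.922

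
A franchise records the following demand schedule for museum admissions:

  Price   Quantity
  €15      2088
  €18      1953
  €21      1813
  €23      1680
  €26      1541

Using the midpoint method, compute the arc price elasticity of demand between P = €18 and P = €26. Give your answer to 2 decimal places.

At P = 18, Q = 1953; at P = 26, Q = 1541.
ΔQ = -412, ΔP = 8. Midpoints: P̄ = 22.00, Q̄ = 1747.0.
ε = (ΔQ/ΔP)(P̄/Q̄) = (-412/8)(22.00/1747.0).

-0.65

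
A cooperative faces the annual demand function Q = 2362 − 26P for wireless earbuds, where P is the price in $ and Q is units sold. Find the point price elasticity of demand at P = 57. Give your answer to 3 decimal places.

-1.684

At P = 57, Q = 880.
dQ/dP = −26.
ε = (dQ/dP)(P/Q) = (-26)(57/880).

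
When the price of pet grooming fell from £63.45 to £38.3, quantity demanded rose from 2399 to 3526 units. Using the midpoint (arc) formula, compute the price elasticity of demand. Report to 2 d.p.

-0.77

ΔQ = 3526 − 2399 = 1127; ΔP = 38.3 − 63.45 = -25.15.
Midpoints: P̄ = 50.88, Q̄ = 2962.5.
ε = (ΔQ/ΔP)(P̄/Q̄) = (1127/-25.15)(50.88/2962.5).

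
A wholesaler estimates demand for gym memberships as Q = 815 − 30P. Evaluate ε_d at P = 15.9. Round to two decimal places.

-1.41

At P = 15.9, Q = 338.
dQ/dP = −30.
ε = (dQ/dP)(P/Q) = (-30)(15.9/338).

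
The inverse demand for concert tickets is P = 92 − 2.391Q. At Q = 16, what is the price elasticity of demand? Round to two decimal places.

-1.40

At Q = 16, P = 92 − 2.391(16) = 53.74.
dP/dQ = −2.391, so dQ/dP = 1/(−2.391) = -0.418.
ε = (dQ/dP)(P/Q) = (-0.418)(53.74/16).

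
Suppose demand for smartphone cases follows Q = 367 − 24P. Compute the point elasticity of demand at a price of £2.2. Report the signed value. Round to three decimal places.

-0.168

At P = 2.2, Q = 314.200.
dQ/dP = −24.
ε = (dQ/dP)(P/Q) = (-24)(2.2/314.200).
|ε| < 1, so demand is inelastic at this price.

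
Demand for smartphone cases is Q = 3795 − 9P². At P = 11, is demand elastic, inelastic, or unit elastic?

Q = 2706, dQ/dP = -198.
ε = (dQ/dP)(P/Q) ≈ -0.805.
|ε| = 0.80 < 1.

inelastic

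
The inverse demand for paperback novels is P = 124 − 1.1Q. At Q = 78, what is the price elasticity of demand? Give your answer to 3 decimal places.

At Q = 78, P = 124 − 1.1(78) = 38.20.
dP/dQ = −1.1, so dQ/dP = 1/(−1.1) = -0.909.
ε = (dQ/dP)(P/Q) = (-0.909)(38.20/78).

-0.445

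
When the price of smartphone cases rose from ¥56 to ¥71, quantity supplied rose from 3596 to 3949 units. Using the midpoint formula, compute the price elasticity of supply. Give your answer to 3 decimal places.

0.396

ΔQ = 3949 − 3596 = 353; ΔP = 71 − 56 = 15.
Midpoints: P̄ = 63.50, Q̄ = 3772.5.
ε_s = (ΔQ/ΔP)(P̄/Q̄) = (353/15)(63.50/3772.5).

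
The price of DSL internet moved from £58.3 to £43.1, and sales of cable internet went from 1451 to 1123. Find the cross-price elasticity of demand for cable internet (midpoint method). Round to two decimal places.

0.85

ΔQ_x = 1123 − 1451 = -328; ΔP_y = 43.1 − 58.3 = -15.2.
Midpoints: P̄_y = 50.70, Q̄_x = 1287.0.
ε_xy = (ΔQ_x/ΔP_y)(P̄_y/Q̄_x) = (-328/-15.2)(50.70/1287.0).
ε_xy > 0, so the goods are substitutes.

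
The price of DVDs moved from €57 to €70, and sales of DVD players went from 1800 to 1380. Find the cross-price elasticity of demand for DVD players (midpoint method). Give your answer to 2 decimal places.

-1.29

ΔQ_x = 1380 − 1800 = -420; ΔP_y = 70 − 57 = 13.
Midpoints: P̄_y = 63.50, Q̄_x = 1590.0.
ε_xy = (ΔQ_x/ΔP_y)(P̄_y/Q̄_x) = (-420/13)(63.50/1590.0).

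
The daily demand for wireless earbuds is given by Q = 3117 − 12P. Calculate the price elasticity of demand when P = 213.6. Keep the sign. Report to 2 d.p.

-4.63

At P = 213.6, Q = 553.800.
dQ/dP = −12.
ε = (dQ/dP)(P/Q) = (-12)(213.6/553.800).
|ε| > 1, so demand is elastic at this price.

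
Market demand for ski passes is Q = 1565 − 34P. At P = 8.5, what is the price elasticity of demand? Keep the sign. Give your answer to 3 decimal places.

-0.226

At P = 8.5, Q = 1276.
dQ/dP = −34.
ε = (dQ/dP)(P/Q) = (-34)(8.5/1276).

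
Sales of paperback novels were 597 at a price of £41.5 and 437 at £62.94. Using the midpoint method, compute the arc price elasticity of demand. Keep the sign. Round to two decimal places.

ΔQ = 437 − 597 = -160; ΔP = 62.94 − 41.5 = 21.44.
Midpoints: P̄ = 52.22, Q̄ = 517.0.
ε = (ΔQ/ΔP)(P̄/Q̄) = (-160/21.44)(52.22/517.0).

-0.75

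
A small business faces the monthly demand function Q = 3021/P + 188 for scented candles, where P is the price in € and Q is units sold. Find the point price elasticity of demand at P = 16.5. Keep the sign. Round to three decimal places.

-0.493

At P = 16.5, Q = 371.091.
dQ/dP = −3021/P² = -11.096.
ε = (dQ/dP)(P/Q) = (-11.096)(16.5/371.091).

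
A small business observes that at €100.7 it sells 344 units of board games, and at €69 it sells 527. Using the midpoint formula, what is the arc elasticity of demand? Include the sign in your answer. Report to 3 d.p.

-1.125

ΔQ = 527 − 344 = 183; ΔP = 69 − 100.7 = -31.7.
Midpoints: P̄ = 84.85, Q̄ = 435.5.
ε = (ΔQ/ΔP)(P̄/Q̄) = (183/-31.7)(84.85/435.5).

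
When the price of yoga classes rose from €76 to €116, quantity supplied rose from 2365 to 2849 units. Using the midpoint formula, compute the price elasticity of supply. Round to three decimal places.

0.446

ΔQ = 2849 − 2365 = 484; ΔP = 116 − 76 = 40.
Midpoints: P̄ = 96.00, Q̄ = 2607.0.
ε_s = (ΔQ/ΔP)(P̄/Q̄) = (484/40)(96.00/2607.0).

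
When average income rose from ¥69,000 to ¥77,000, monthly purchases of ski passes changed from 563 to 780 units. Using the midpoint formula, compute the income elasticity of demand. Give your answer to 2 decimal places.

ΔQ = 217, ΔI = 8000. Midpoints: Ī = 73,000, Q̄ = 671.5.
ε_I = (ΔQ/ΔI)(Ī/Q̄) = (217/8000)(73000/671.5).

2.95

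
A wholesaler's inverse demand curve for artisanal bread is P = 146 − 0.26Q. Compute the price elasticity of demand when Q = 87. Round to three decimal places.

At Q = 87, P = 146 − 0.26(87) = 123.38.
dP/dQ = −0.26, so dQ/dP = 1/(−0.26) = -3.846.
ε = (dQ/dP)(P/Q) = (-3.846)(123.38/87).

-5.454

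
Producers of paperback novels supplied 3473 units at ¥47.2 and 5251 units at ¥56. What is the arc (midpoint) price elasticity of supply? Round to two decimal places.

2.39

ΔQ = 5251 − 3473 = 1778; ΔP = 56 − 47.2 = 8.8.
Midpoints: P̄ = 51.60, Q̄ = 4362.0.
ε_s = (ΔQ/ΔP)(P̄/Q̄) = (1778/8.8)(51.60/4362.0).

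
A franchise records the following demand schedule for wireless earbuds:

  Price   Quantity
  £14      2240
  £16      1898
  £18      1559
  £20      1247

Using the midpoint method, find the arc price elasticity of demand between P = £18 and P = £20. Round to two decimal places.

-2.11

At P = 18, Q = 1559; at P = 20, Q = 1247.
ΔQ = -312, ΔP = 2. Midpoints: P̄ = 19.00, Q̄ = 1403.0.
ε = (ΔQ/ΔP)(P̄/Q̄) = (-312/2)(19.00/1403.0).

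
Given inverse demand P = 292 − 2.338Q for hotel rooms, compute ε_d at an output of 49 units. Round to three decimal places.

At Q = 49, P = 292 − 2.338(49) = 177.44.
dP/dQ = −2.338, so dQ/dP = 1/(−2.338) = -0.428.
ε = (dQ/dP)(P/Q) = (-0.428)(177.44/49).

-1.549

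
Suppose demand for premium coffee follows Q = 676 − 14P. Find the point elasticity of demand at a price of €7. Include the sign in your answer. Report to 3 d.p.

At P = 7, Q = 578.
dQ/dP = −14.
ε = (dQ/dP)(P/Q) = (-14)(7/578).

-0.170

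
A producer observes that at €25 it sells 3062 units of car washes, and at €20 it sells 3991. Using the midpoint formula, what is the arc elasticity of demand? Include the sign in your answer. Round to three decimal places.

ΔQ = 3991 − 3062 = 929; ΔP = 20 − 25 = -5.
Midpoints: P̄ = 22.50, Q̄ = 3526.5.
ε = (ΔQ/ΔP)(P̄/Q̄) = (929/-5)(22.50/3526.5).

-1.185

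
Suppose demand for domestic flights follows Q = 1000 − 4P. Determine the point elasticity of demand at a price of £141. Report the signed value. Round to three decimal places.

At P = 141, Q = 436.
dQ/dP = −4.
ε = (dQ/dP)(P/Q) = (-4)(141/436).

-1.294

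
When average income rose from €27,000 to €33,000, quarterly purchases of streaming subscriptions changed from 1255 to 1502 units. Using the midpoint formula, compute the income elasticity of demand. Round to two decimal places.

ΔQ = 247, ΔI = 6000. Midpoints: Ī = 30,000, Q̄ = 1378.5.
ε_I = (ΔQ/ΔI)(Ī/Q̄) = (247/6000)(30000/1378.5).

0.90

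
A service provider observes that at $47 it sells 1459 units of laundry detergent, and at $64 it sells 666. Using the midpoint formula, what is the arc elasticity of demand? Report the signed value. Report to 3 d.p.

-2.437

ΔQ = 666 − 1459 = -793; ΔP = 64 − 47 = 17.
Midpoints: P̄ = 55.50, Q̄ = 1062.5.
ε = (ΔQ/ΔP)(P̄/Q̄) = (-793/17)(55.50/1062.5).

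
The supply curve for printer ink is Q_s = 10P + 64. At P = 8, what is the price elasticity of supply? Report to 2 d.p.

0.56

At P = 8, Q_s = 144.
dQ_s/dP = 10.
ε_s = (dQ_s/dP)(P/Q_s) = (10)(8/144).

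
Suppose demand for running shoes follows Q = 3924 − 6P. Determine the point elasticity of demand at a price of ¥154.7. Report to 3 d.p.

-0.310

At P = 154.7, Q = 2995.800.
dQ/dP = −6.
ε = (dQ/dP)(P/Q) = (-6)(154.7/2995.800).
|ε| < 1, so demand is inelastic at this price.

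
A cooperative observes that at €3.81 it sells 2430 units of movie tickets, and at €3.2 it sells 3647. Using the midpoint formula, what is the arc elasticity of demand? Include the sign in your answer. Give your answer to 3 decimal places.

-2.301

ΔQ = 3647 − 2430 = 1217; ΔP = 3.2 − 3.81 = -0.61.
Midpoints: P̄ = 3.50, Q̄ = 3038.5.
ε = (ΔQ/ΔP)(P̄/Q̄) = (1217/-0.61)(3.50/3038.5).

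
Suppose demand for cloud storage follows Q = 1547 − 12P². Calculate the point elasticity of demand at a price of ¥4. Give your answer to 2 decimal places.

-0.28

At P = 4, Q = 1355.
dQ/dP = −24P = -96.
ε = (dQ/dP)(P/Q) = (-96)(4/1355).
|ε| < 1, so demand is inelastic at this price.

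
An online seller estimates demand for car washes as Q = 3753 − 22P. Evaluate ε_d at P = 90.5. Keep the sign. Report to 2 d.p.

-1.13

At P = 90.5, Q = 1762.
dQ/dP = −22.
ε = (dQ/dP)(P/Q) = (-22)(90.5/1762).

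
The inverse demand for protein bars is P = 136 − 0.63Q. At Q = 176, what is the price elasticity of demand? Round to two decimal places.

At Q = 176, P = 136 − 0.63(176) = 25.12.
dP/dQ = −0.63, so dQ/dP = 1/(−0.63) = -1.587.
ε = (dQ/dP)(P/Q) = (-1.587)(25.12/176).

-0.23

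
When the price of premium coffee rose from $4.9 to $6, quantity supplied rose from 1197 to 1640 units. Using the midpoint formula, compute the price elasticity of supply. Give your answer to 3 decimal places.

ΔQ = 1640 − 1197 = 443; ΔP = 6 − 4.9 = 1.1.
Midpoints: P̄ = 5.45, Q̄ = 1418.5.
ε_s = (ΔQ/ΔP)(P̄/Q̄) = (443/1.1)(5.45/1418.5).

1.547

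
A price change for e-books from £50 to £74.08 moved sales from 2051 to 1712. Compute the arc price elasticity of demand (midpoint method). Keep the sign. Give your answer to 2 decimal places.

ΔQ = 1712 − 2051 = -339; ΔP = 74.08 − 50 = 24.08.
Midpoints: P̄ = 62.04, Q̄ = 1881.5.
ε = (ΔQ/ΔP)(P̄/Q̄) = (-339/24.08)(62.04/1881.5).

-0.46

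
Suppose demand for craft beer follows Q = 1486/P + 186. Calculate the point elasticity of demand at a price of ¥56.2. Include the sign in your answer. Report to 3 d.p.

-0.124

At P = 56.2, Q = 212.441.
dQ/dP = −1486/P² = -0.470.
ε = (dQ/dP)(P/Q) = (-0.470)(56.2/212.441).
|ε| < 1, so demand is inelastic at this price.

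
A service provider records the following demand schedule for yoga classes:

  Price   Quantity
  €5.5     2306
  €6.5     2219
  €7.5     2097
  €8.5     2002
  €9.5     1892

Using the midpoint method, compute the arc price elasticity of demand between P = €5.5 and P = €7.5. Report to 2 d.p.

-0.31

At P = 5.5, Q = 2306; at P = 7.5, Q = 2097.
ΔQ = -209, ΔP = 2.0. Midpoints: P̄ = 6.50, Q̄ = 2201.5.
ε = (ΔQ/ΔP)(P̄/Q̄) = (-209/2.0)(6.50/2201.5).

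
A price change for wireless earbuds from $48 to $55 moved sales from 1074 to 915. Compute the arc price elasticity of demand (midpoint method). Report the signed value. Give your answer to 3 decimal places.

ΔQ = 915 − 1074 = -159; ΔP = 55 − 48 = 7.
Midpoints: P̄ = 51.50, Q̄ = 994.5.
ε = (ΔQ/ΔP)(P̄/Q̄) = (-159/7)(51.50/994.5).

-1.176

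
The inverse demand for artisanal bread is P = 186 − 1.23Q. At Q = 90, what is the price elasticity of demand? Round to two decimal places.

-0.68

At Q = 90, P = 186 − 1.23(90) = 75.30.
dP/dQ = −1.23, so dQ/dP = 1/(−1.23) = -0.813.
ε = (dQ/dP)(P/Q) = (-0.813)(75.30/90).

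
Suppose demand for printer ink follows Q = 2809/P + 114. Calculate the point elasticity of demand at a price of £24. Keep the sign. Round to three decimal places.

-0.507

At P = 24, Q = 231.042.
dQ/dP = −2809/P² = -4.877.
ε = (dQ/dP)(P/Q) = (-4.877)(24/231.042).
|ε| < 1, so demand is inelastic at this price.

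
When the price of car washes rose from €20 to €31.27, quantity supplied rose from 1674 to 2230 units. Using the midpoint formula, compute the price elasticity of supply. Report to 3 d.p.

ΔQ = 2230 − 1674 = 556; ΔP = 31.27 − 20 = 11.27.
Midpoints: P̄ = 25.63, Q̄ = 1952.0.
ε_s = (ΔQ/ΔP)(P̄/Q̄) = (556/11.27)(25.63/1952.0).

0.648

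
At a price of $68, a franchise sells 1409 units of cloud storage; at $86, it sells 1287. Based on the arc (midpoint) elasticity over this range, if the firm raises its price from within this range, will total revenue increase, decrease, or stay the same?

increase

Arc ε = (-122/18)(77.00/1348.0) ≈ -0.387.
|ε| = 0.39 < 1, so demand is inelastic. A price rise therefore raises total revenue.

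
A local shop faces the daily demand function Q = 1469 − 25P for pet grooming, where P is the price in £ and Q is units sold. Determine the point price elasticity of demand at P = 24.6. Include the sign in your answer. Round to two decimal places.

-0.72

At P = 24.6, Q = 854.
dQ/dP = −25.
ε = (dQ/dP)(P/Q) = (-25)(24.6/854).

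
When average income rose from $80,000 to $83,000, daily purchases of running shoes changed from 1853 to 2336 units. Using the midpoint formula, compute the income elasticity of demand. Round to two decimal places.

ΔQ = 483, ΔI = 3000. Midpoints: Ī = 81,500, Q̄ = 2094.5.
ε_I = (ΔQ/ΔI)(Ī/Q̄) = (483/3000)(81500/2094.5).
ε_I > 0, so the good is normal.

6.26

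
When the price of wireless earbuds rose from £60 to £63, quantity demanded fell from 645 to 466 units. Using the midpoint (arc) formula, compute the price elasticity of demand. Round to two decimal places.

-6.61

ΔQ = 466 − 645 = -179; ΔP = 63 − 60 = 3.
Midpoints: P̄ = 61.50, Q̄ = 555.5.
ε = (ΔQ/ΔP)(P̄/Q̄) = (-179/3)(61.50/555.5).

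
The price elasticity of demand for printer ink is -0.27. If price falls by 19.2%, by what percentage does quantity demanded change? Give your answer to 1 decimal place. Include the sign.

5.2%

%ΔQ ≈ ε × %ΔP = (-0.27)(-19.2%) = 5.18%.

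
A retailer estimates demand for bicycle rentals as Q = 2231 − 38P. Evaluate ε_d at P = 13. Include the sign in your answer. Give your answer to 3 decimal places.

At P = 13, Q = 1737.
dQ/dP = −38.
ε = (dQ/dP)(P/Q) = (-38)(13/1737).
|ε| < 1, so demand is inelastic at this price.

-0.284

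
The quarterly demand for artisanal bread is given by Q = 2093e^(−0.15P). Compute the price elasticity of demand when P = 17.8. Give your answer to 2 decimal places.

-2.67

At P = 17.8, Q = 144.945.
dQ/dP = −0.15·2093e^(−0.15P) = −0.15Q = -21.742.
ε = (dQ/dP)(P/Q) = (-21.742)(17.8/144.945).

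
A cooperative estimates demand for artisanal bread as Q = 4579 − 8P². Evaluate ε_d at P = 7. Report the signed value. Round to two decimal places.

-0.19

At P = 7, Q = 4187.
dQ/dP = −16P = -112.
ε = (dQ/dP)(P/Q) = (-112)(7/4187).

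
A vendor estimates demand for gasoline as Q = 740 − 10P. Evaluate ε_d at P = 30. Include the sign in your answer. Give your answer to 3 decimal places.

-0.682

At P = 30, Q = 440.
dQ/dP = −10.
ε = (dQ/dP)(P/Q) = (-10)(30/440).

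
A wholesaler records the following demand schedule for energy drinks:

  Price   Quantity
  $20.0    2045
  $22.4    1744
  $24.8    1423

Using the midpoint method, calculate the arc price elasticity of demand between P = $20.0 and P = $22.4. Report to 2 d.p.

-1.40

At P = 20.0, Q = 2045; at P = 22.4, Q = 1744.
ΔQ = -301, ΔP = 2.4. Midpoints: P̄ = 21.20, Q̄ = 1894.5.
ε = (ΔQ/ΔP)(P̄/Q̄) = (-301/2.4)(21.20/1894.5).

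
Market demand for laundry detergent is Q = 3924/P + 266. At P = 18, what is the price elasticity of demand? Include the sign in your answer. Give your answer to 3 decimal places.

At P = 18, Q = 484.
dQ/dP = −3924/P² = -12.111.
ε = (dQ/dP)(P/Q) = (-12.111)(18/484).
|ε| < 1, so demand is inelastic at this price.

-0.450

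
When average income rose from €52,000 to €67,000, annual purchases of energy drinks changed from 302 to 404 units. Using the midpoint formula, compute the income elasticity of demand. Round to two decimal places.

ΔQ = 102, ΔI = 15000. Midpoints: Ī = 59,500, Q̄ = 353.0.
ε_I = (ΔQ/ΔI)(Ī/Q̄) = (102/15000)(59500/353.0).
ε_I > 0, so the good is normal.

1.15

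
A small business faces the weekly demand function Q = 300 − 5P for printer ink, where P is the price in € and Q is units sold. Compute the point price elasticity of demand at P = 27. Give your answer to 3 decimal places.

At P = 27, Q = 165.
dQ/dP = −5.
ε = (dQ/dP)(P/Q) = (-5)(27/165).
|ε| < 1, so demand is inelastic at this price.

-0.818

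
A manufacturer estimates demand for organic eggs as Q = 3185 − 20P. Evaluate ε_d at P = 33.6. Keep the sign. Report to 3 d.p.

-0.267

At P = 33.6, Q = 2513.
dQ/dP = −20.
ε = (dQ/dP)(P/Q) = (-20)(33.6/2513).
|ε| < 1, so demand is inelastic at this price.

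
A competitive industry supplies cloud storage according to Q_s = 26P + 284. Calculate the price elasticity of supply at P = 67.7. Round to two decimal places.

0.86

At P = 67.7, Q_s = 2044.20.
dQ_s/dP = 26.
ε_s = (dQ_s/dP)(P/Q_s) = (26)(67.7/2044.20).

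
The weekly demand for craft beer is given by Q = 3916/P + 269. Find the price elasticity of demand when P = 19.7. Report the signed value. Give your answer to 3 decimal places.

At P = 19.7, Q = 467.782.
dQ/dP = −3916/P² = -10.090.
ε = (dQ/dP)(P/Q) = (-10.090)(19.7/467.782).

-0.425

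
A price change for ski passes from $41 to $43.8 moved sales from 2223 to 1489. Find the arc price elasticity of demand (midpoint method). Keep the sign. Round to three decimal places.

-5.989

ΔQ = 1489 − 2223 = -734; ΔP = 43.8 − 41 = 2.8.
Midpoints: P̄ = 42.40, Q̄ = 1856.0.
ε = (ΔQ/ΔP)(P̄/Q̄) = (-734/2.8)(42.40/1856.0).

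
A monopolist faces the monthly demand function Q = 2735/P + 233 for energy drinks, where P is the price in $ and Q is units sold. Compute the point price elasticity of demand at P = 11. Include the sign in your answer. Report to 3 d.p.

At P = 11, Q = 481.636.
dQ/dP = −2735/P² = -22.603.
ε = (dQ/dP)(P/Q) = (-22.603)(11/481.636).

-0.516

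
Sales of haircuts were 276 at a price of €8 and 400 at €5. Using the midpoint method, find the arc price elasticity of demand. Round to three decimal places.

ΔQ = 400 − 276 = 124; ΔP = 5 − 8 = -3.
Midpoints: P̄ = 6.50, Q̄ = 338.0.
ε = (ΔQ/ΔP)(P̄/Q̄) = (124/-3)(6.50/338.0).

-0.795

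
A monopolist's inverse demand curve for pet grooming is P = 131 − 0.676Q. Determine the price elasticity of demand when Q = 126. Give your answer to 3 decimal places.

-0.538

At Q = 126, P = 131 − 0.676(126) = 45.82.
dP/dQ = −0.676, so dQ/dP = 1/(−0.676) = -1.479.
ε = (dQ/dP)(P/Q) = (-1.479)(45.82/126).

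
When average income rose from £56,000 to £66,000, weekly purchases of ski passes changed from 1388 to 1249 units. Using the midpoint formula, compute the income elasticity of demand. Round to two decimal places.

ΔQ = -139, ΔI = 10000. Midpoints: Ī = 61,000, Q̄ = 1318.5.
ε_I = (ΔQ/ΔI)(Ī/Q̄) = (-139/10000)(61000/1318.5).

-0.64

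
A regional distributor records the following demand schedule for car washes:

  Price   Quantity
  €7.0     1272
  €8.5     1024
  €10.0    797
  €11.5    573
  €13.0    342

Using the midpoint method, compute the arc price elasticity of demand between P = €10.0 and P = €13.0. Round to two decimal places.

At P = 10.0, Q = 797; at P = 13.0, Q = 342.
ΔQ = -455, ΔP = 3.0. Midpoints: P̄ = 11.50, Q̄ = 569.5.
ε = (ΔQ/ΔP)(P̄/Q̄) = (-455/3.0)(11.50/569.5).

-3.06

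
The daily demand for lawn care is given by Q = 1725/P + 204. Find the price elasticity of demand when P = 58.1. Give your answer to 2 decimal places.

-0.13

At P = 58.1, Q = 233.690.
dQ/dP = −1725/P² = -0.511.
ε = (dQ/dP)(P/Q) = (-0.511)(58.1/233.690).
|ε| < 1, so demand is inelastic at this price.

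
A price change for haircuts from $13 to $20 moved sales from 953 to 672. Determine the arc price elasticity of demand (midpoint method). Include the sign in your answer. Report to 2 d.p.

ΔQ = 672 − 953 = -281; ΔP = 20 − 13 = 7.
Midpoints: P̄ = 16.50, Q̄ = 812.5.
ε = (ΔQ/ΔP)(P̄/Q̄) = (-281/7)(16.50/812.5).

-0.82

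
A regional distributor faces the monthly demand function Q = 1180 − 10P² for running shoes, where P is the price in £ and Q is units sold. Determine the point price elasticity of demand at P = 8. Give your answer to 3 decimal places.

At P = 8, Q = 540.
dQ/dP = −20P = -160.
ε = (dQ/dP)(P/Q) = (-160)(8/540).

-2.370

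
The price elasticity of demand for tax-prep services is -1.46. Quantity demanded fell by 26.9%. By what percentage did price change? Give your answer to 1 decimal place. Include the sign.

18.4%

%ΔP ≈ %ΔQ / ε = (-26.9%)/(-1.46) = 18.42%.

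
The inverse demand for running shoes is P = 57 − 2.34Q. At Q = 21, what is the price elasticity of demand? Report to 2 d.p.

At Q = 21, P = 57 − 2.34(21) = 7.86.
dP/dQ = −2.34, so dQ/dP = 1/(−2.34) = -0.427.
ε = (dQ/dP)(P/Q) = (-0.427)(7.86/21).

-0.16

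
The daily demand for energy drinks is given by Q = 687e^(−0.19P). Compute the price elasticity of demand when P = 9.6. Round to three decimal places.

-1.824

At P = 9.6, Q = 110.867.
dQ/dP = −0.19·687e^(−0.19P) = −0.19Q = -21.065.
ε = (dQ/dP)(P/Q) = (-21.065)(9.6/110.867).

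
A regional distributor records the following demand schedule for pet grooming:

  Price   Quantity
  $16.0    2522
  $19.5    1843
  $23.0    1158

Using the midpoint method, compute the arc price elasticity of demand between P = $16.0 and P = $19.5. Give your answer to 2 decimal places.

-1.58

At P = 16.0, Q = 2522; at P = 19.5, Q = 1843.
ΔQ = -679, ΔP = 3.5. Midpoints: P̄ = 17.75, Q̄ = 2182.5.
ε = (ΔQ/ΔP)(P̄/Q̄) = (-679/3.5)(17.75/2182.5).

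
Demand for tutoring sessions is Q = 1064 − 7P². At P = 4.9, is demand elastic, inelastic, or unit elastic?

Q = 895.930, dQ/dP = -68.600.
ε = (dQ/dP)(P/Q) ≈ -0.375.
|ε| = 0.38 < 1.

inelastic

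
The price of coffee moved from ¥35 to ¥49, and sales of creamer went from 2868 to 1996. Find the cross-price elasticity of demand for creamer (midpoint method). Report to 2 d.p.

-1.08

ΔQ_x = 1996 − 2868 = -872; ΔP_y = 49 − 35 = 14.
Midpoints: P̄_y = 42.00, Q̄_x = 2432.0.
ε_xy = (ΔQ_x/ΔP_y)(P̄_y/Q̄_x) = (-872/14)(42.00/2432.0).
ε_xy < 0, so the goods are complements.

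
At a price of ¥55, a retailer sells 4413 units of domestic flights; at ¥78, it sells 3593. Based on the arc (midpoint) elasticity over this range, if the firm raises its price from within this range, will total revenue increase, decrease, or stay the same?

increase

Arc ε = (-820/23)(66.50/4003.0) ≈ -0.592.
|ε| = 0.59 < 1, so demand is inelastic. A price rise therefore raises total revenue.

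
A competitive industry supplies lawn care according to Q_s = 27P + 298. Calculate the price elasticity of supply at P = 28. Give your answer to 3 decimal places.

At P = 28, Q_s = 1054.
dQ_s/dP = 27.
ε_s = (dQ_s/dP)(P/Q_s) = (27)(28/1054).

0.717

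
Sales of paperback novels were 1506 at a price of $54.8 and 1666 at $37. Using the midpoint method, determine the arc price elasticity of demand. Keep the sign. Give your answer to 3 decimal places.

ΔQ = 1666 − 1506 = 160; ΔP = 37 − 54.8 = -17.8.
Midpoints: P̄ = 45.90, Q̄ = 1586.0.
ε = (ΔQ/ΔP)(P̄/Q̄) = (160/-17.8)(45.90/1586.0).

-0.260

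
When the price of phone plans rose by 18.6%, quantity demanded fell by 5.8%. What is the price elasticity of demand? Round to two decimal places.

ε = %ΔQ / %ΔP = (-5.8)/(18.6) = -0.312.

-0.31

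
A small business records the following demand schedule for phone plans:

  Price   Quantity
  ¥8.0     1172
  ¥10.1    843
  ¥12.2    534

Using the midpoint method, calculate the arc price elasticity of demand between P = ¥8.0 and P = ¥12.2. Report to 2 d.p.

-1.80

At P = 8.0, Q = 1172; at P = 12.2, Q = 534.
ΔQ = -638, ΔP = 4.2. Midpoints: P̄ = 10.10, Q̄ = 853.0.
ε = (ΔQ/ΔP)(P̄/Q̄) = (-638/4.2)(10.10/853.0).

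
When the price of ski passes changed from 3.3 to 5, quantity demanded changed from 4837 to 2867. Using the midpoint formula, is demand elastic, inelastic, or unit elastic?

elastic

Arc ε ≈ -1.248.
|ε| = 1.25 > 1.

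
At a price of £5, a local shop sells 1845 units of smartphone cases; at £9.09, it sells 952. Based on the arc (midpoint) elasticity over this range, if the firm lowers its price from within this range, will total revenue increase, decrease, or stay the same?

Arc ε = (-893/4.09)(7.04/1398.5) ≈ -1.100.
|ε| = 1.10 > 1, so demand is elastic. A price cut therefore raises total revenue.

increase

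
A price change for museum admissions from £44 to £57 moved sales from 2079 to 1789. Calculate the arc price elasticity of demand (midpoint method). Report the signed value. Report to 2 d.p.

-0.58

ΔQ = 1789 − 2079 = -290; ΔP = 57 − 44 = 13.
Midpoints: P̄ = 50.50, Q̄ = 1934.0.
ε = (ΔQ/ΔP)(P̄/Q̄) = (-290/13)(50.50/1934.0).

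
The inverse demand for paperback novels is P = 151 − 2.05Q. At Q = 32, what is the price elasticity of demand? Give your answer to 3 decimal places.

At Q = 32, P = 151 − 2.05(32) = 85.40.
dP/dQ = −2.05, so dQ/dP = 1/(−2.05) = -0.488.
ε = (dQ/dP)(P/Q) = (-0.488)(85.40/32).

-1.302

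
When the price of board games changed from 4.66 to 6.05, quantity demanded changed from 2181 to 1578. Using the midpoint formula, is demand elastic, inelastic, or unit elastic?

elastic

Arc ε ≈ -1.236.
|ε| = 1.24 > 1.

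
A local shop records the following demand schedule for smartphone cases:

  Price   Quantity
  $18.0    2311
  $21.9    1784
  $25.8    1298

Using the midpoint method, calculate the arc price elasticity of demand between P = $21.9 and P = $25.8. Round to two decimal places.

-1.93

At P = 21.9, Q = 1784; at P = 25.8, Q = 1298.
ΔQ = -486, ΔP = 3.9. Midpoints: P̄ = 23.85, Q̄ = 1541.0.
ε = (ΔQ/ΔP)(P̄/Q̄) = (-486/3.9)(23.85/1541.0).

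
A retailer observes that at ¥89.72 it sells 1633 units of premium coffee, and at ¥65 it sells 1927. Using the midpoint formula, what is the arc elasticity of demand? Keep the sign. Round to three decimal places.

ΔQ = 1927 − 1633 = 294; ΔP = 65 − 89.72 = -24.72.
Midpoints: P̄ = 77.36, Q̄ = 1780.0.
ε = (ΔQ/ΔP)(P̄/Q̄) = (294/-24.72)(77.36/1780.0).

-0.517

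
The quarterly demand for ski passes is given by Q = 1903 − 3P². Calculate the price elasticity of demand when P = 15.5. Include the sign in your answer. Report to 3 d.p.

At P = 15.5, Q = 1182.250.
dQ/dP = −6P = -93.
ε = (dQ/dP)(P/Q) = (-93)(15.5/1182.250).
|ε| > 1, so demand is elastic at this price.

-1.219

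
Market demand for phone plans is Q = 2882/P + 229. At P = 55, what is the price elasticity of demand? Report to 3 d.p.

At P = 55, Q = 281.400.
dQ/dP = −2882/P² = -0.953.
ε = (dQ/dP)(P/Q) = (-0.953)(55/281.400).

-0.186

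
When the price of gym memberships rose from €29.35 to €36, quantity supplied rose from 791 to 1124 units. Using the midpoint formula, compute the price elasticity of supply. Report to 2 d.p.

1.71

ΔQ = 1124 − 791 = 333; ΔP = 36 − 29.35 = 6.65.
Midpoints: P̄ = 32.67, Q̄ = 957.5.
ε_s = (ΔQ/ΔP)(P̄/Q̄) = (333/6.65)(32.67/957.5).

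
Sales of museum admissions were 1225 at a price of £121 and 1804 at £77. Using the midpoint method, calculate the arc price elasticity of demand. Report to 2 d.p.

ΔQ = 1804 − 1225 = 579; ΔP = 77 − 121 = -44.
Midpoints: P̄ = 99.00, Q̄ = 1514.5.
ε = (ΔQ/ΔP)(P̄/Q̄) = (579/-44)(99.00/1514.5).

-0.86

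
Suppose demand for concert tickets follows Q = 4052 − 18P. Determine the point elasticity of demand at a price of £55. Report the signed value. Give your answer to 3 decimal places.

-0.323

At P = 55, Q = 3062.
dQ/dP = −18.
ε = (dQ/dP)(P/Q) = (-18)(55/3062).
|ε| < 1, so demand is inelastic at this price.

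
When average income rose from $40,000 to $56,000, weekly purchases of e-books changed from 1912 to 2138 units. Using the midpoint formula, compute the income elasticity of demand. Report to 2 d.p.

ΔQ = 226, ΔI = 16000. Midpoints: Ī = 48,000, Q̄ = 2025.0.
ε_I = (ΔQ/ΔI)(Ī/Q̄) = (226/16000)(48000/2025.0).

0.33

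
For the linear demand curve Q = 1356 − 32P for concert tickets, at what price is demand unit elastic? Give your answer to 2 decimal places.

For linear demand Q = a − bP, ε = −bP/(a − bP). |ε| = 1 when bP = a − bP, i.e. P = a/(2b).
P = 1356/(2·32) = 1356/64 = 21.1875.

21.19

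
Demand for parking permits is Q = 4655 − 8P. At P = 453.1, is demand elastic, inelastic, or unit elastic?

elastic

Q = 1030.200, dQ/dP = -8.
ε = (dQ/dP)(P/Q) ≈ -3.519.
|ε| = 3.52 > 1.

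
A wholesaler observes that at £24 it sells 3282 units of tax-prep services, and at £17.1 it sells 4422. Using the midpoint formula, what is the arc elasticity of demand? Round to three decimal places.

-0.881

ΔQ = 4422 − 3282 = 1140; ΔP = 17.1 − 24 = -6.9.
Midpoints: P̄ = 20.55, Q̄ = 3852.0.
ε = (ΔQ/ΔP)(P̄/Q̄) = (1140/-6.9)(20.55/3852.0).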